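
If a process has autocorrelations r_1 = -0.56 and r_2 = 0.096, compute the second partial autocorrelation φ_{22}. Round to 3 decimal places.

φ_{22} = (r_2 − r_1²) / (1 − r_1²)
r_1² = (-0.56)² = 0.3136
Numerator = 0.096 − 0.3136 = -0.2176; denominator = 1 − 0.3136 = 0.6864
φ_{22} = -0.2176 / 0.6864 = -0.317

-0.317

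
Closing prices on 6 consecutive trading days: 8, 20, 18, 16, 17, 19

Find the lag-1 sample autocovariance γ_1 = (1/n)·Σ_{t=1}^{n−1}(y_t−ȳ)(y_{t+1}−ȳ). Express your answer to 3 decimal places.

-3.907

Mean ȳ = (8 + 20 + 18 + 16 + 17 + 19)/6 = 16.3333
Σ_{t=1}^{5}(y_t−ȳ)(y_{t+1}−ȳ) = -23.4444
γ_1 = -23.4444 / 6 = -3.907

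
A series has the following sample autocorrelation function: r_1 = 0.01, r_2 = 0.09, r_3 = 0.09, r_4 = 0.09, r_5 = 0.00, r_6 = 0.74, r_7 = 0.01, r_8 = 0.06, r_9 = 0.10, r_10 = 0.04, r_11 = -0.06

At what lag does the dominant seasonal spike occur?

6

The largest autocorrelation is r_6 = 0.74; the remaining lags stay at or below 0.10.
The dominant spike at lag 6 indicates a seasonal period of 6.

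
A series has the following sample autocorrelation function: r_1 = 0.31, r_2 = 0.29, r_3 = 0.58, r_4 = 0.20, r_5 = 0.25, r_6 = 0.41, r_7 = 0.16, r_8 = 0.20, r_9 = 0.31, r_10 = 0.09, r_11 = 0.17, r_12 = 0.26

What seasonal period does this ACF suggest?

The largest autocorrelation is r_3 = 0.58, with a weaker echo at lag 6 (0.41); the remaining lags stay at or below 0.31. The elevated value at lag 1 (0.31), dropping to 0.29 at lag 2, reflects decaying short-term dependence rather than seasonality.
The dominant spike at lag 3 indicates a seasonal period of 3.

3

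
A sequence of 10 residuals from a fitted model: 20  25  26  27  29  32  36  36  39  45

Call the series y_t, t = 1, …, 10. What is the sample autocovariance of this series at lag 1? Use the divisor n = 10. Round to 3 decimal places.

30.275

Mean ȳ = (20 + 25 + 26 + 27 + 29 + 32 + 36 + 36 + 39 + 45)/10 = 31.5000
Σ_{t=1}^{9}(y_t−ȳ)(y_{t+1}−ȳ) = 302.7500
γ_1 = 302.7500 / 10 = 30.275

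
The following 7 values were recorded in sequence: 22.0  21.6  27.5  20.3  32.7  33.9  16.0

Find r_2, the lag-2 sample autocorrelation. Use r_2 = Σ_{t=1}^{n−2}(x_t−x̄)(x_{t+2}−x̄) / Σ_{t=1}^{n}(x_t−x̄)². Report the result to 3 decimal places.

-0.308

Mean x̄ = (22.0 + 21.6 + 27.5 + 20.3 + 32.7 + 33.9 + 16.0)/7 = 24.8571
Deviations from mean: -2.8571, -3.2571, 2.6429, -4.5571, 7.8429, 9.0429, -8.8571
Σ(x_t−x̄)(x_{t+2}−x̄) = (-7.5510) + (14.8433) + (20.7276) + (-41.2096) + (-69.4653) = -82.6551
Denominator Σ(x_t−x̄)² = 268.2571
r_2 = -82.6551 / 268.2571 = -0.308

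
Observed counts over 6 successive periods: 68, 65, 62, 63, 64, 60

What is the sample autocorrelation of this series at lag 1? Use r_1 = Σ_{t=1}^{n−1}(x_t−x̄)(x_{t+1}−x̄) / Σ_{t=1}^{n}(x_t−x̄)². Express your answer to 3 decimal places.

Mean x̄ = (68 + 65 + 62 + 63 + 64 + 60)/6 = 63.6667
Deviations from mean: 4.3333, 1.3333, -1.6667, -0.6667, 0.3333, -3.6667
Numerator Σ_{t=1}^{5}(x_t−x̄)(x_{t+1}−x̄) = 3.2222
Denominator Σ(x_t−x̄)² = 37.3333
r_1 = 3.2222 / 37.3333 = 0.086

0.086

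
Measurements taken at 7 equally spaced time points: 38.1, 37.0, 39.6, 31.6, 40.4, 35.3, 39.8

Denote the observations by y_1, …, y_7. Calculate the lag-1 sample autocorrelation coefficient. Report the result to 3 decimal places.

-0.732

Mean ȳ = (38.1 + 37.0 + 39.6 + 31.6 + 40.4 + 35.3 + 39.8)/7 = 37.4000
Σ(y_t−ȳ)(y_{t+1}−ȳ) = (-0.2800) + (-0.8800) + (-12.7600) + (-17.4000) + (-6.3000) + (-5.0400) = -42.6600
Denominator Σ(y_t−ȳ)² = 58.3000
r_1 = -42.6600 / 58.3000 = -0.732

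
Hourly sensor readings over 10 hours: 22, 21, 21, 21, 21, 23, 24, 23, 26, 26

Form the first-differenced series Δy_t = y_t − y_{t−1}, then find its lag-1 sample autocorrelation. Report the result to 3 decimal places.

First differences Δy: -1, 0, 0, 0, 2, 1, -1, 3, 0
Mean of differences = 0.4444
Numerator Σ(Δy_t−Δȳ)(Δy_{t+1}−Δȳ) = -4.4198
Denominator Σ(Δy_t−Δȳ)² = 14.2222
r_1(Δy) = -4.4198 / 14.2222 = -0.311

-0.311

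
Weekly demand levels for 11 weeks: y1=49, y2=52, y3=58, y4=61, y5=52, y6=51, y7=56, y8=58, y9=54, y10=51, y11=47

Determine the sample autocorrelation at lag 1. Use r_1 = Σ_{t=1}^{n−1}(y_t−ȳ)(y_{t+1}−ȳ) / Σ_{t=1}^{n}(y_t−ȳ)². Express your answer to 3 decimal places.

0.263

Mean ȳ = (49 + 52 + 58 + 61 + 52 + 51 + 56 + 58 + 54 + 51 + 47)/11 = 53.5455
Numerator Σ_{t=1}^{10}(y_t−ȳ)(y_{t+1}−ȳ) = 47.9752
Denominator Σ(y_t−ȳ)² = 182.7273
r_1 = 47.9752 / 182.7273 = 0.263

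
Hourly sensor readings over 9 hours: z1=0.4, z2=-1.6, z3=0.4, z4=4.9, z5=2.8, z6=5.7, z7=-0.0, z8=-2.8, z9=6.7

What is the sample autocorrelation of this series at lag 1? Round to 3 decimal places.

Mean z̄ = (0.4 − 1.6 + 0.4 + 4.9 + 2.8 + 5.7 − 0.0 − 2.8 + 6.7)/9 = 1.8333
Numerator Σ_{t=1}^{8}(z_t−z̄)(z_{t+1}−z̄) = -8.9944
Denominator Σ(z_t−z̄)² = 89.7000
r_1 = -8.9944 / 89.7000 = -0.100

-0.100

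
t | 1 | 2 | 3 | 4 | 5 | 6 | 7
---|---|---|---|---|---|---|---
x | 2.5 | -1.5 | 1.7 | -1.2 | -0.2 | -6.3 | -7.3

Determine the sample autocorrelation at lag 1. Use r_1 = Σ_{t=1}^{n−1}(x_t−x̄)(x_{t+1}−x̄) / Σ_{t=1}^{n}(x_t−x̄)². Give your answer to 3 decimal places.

0.272

Mean x̄ = (2.5 − 1.5 + 1.7 − 1.2 − 0.2 − 6.3 − 7.3)/7 = -1.7571
Deviations from mean: 4.2571, 0.2571, 3.4571, 0.5571, 1.5571, -4.5429, -5.5429
Σ(x_t−x̄)(x_{t+1}−x̄) = (1.0947) + (0.8890) + (1.9261) + (0.8676) + (-7.0739) + (25.1804) = 22.8839
Denominator Σ(x_t−x̄)² = 84.2371
r_1 = 22.8839 / 84.2371 = 0.272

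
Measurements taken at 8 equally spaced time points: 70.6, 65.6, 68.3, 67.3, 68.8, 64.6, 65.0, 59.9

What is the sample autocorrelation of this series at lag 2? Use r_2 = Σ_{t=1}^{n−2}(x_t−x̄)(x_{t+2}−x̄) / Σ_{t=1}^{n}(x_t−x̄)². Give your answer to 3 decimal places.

0.250

Mean x̄ = (70.6 + 65.6 + 68.3 + 67.3 + 68.8 + 64.6 + 65.0 + 59.9)/8 = 66.2625
Numerator Σ_{t=1}^{6}(x_t−x̄)(x_{t+2}−x̄) = 18.9697
Denominator Σ(x_t−x̄)² = 75.7588
r_2 = 18.9697 / 75.7588 = 0.250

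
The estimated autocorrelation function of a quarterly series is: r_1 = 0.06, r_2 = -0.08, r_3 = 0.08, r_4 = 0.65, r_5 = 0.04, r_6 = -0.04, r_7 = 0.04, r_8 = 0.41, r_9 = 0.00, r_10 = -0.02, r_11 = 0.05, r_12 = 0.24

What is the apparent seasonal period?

The largest autocorrelation is r_4 = 0.65, with weaker echoes at lags 8 (0.41) and 12 (0.24); the remaining lags stay at or below 0.08.
The dominant spike at lag 4 indicates a seasonal period of 4.

4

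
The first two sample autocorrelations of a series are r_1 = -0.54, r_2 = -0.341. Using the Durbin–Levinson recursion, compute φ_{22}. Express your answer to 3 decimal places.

φ_{22} = (r_2 − r_1²) / (1 − r_1²)
r_1² = (-0.54)² = 0.2916
Numerator = -0.341 − 0.2916 = -0.6326; denominator = 1 − 0.2916 = 0.7084
φ_{22} = -0.6326 / 0.7084 = -0.893

-0.893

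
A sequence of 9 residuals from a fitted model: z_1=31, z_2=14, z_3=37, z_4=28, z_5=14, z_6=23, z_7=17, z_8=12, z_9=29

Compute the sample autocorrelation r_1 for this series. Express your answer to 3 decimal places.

Mean z̄ = (31 + 14 + 37 + 28 + 14 + 23 + 17 + 12 + 29)/9 = 22.7778
Numerator Σ_{t=1}^{8}(z_t−z̄)(z_{t+1}−z̄) = -176.6049
Denominator Σ(z_t−z̄)² = 639.5556
r_1 = -176.6049 / 639.5556 = -0.276

-0.276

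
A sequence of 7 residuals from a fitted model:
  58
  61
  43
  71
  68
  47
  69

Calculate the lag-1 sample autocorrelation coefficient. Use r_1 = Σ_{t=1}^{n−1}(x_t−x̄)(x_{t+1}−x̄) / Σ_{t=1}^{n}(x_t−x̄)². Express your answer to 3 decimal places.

-0.472

Mean x̄ = (58 + 61 + 43 + 71 + 68 + 47 + 69)/7 = 59.5714
Σ(x_t−x̄)(x_{t+1}−x̄) = (-2.2449) + (-23.6735) + (-189.3878) + (96.3265) + (-105.9592) + (-118.5306) = -343.4694
Denominator Σ(x_t−x̄)² = 727.7143
r_1 = -343.4694 / 727.7143 = -0.472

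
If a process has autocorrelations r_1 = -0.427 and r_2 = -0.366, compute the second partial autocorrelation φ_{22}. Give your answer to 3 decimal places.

-0.671

φ_{22} = (r_2 − r_1²) / (1 − r_1²)
r_1² = (-0.427)² = 0.182329
Numerator = -0.366 − 0.1823 = -0.5483; denominator = 1 − 0.1823 = 0.8177
φ_{22} = -0.5483 / 0.8177 = -0.671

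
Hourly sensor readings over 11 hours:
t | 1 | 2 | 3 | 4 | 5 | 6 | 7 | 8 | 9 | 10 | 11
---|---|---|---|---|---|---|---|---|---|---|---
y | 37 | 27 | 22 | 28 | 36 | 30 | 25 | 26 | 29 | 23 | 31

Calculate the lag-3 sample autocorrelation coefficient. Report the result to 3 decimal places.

-0.124

Mean ȳ = (37 + 27 + 22 + 28 + 36 + 30 + 25 + 26 + 29 + 23 + 31)/11 = 28.5455
Numerator Σ_{t=1}^{8}(y_t−ȳ)(y_{t+3}−ȳ) = -28.6198
Denominator Σ(y_t−ȳ)² = 230.7273
r_3 = -28.6198 / 230.7273 = -0.124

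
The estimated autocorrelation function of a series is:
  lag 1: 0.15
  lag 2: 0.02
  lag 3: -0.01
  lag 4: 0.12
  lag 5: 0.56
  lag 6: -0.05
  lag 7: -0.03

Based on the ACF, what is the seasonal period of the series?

5

The largest autocorrelation is r_5 = 0.56; the remaining lags stay at or below 0.15.
The dominant spike at lag 5 indicates a seasonal period of 5.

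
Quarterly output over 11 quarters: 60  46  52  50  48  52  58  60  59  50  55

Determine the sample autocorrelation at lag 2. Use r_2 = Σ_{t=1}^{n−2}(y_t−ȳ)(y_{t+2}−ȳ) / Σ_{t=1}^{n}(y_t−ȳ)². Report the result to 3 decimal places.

0.020

Mean ȳ = (60 + 46 + 52 + 50 + 48 + 52 + 58 + 60 + 59 + 50 + 55)/11 = 53.6364
Numerator Σ_{t=1}^{9}(y_t−ȳ)(y_{t+2}−ȳ) = 5.0992
Denominator Σ(y_t−ȳ)² = 252.5455
r_2 = 5.0992 / 252.5455 = 0.020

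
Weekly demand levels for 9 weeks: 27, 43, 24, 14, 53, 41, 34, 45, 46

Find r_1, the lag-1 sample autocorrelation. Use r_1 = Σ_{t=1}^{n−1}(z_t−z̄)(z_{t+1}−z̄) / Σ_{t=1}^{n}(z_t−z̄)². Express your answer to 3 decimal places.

-0.088

Mean z̄ = (27 + 43 + 24 + 14 + 53 + 41 + 34 + 45 + 46)/9 = 36.3333
Numerator Σ_{t=1}^{8}(z_t−z̄)(z_{t+1}−z̄) = -110.7778
Denominator Σ(z_t−z̄)² = 1256.0000
r_1 = -110.7778 / 1256.0000 = -0.088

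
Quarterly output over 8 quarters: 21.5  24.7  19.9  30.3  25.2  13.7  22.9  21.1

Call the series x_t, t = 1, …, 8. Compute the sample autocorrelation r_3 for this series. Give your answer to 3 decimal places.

Mean x̄ = (21.5 + 24.7 + 19.9 + 30.3 + 25.2 + 13.7 + 22.9 + 21.1)/8 = 22.4125
Deviations from mean: -0.9125, 2.2875, -2.5125, 7.8875, 2.7875, -8.7125, 0.4875, -1.3125
Σ(x_t−x̄)(x_{t+3}−x̄) = (-7.1973) + (6.3764) + (21.8902) + (3.8452) + (-3.6586) = 21.2558
Denominator Σ(x_t−x̄)² = 160.2288
r_3 = 21.2558 / 160.2288 = 0.133

0.133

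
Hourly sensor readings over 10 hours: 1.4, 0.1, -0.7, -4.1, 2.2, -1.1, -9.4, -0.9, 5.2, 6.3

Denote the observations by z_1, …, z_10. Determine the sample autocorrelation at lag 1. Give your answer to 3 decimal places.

Mean z̄ = (1.4 + 0.1 − 0.7 − 4.1 + 2.2 − 1.1 − 9.4 − 0.9 + 5.2 + 6.3)/10 = -0.1000
Numerator Σ_{t=1}^{9}(z_t−z̄)(z_{t+1}−z̄) = 37.5000
Denominator Σ(z_t−z̄)² = 181.1200
r_1 = 37.5000 / 181.1200 = 0.207

0.207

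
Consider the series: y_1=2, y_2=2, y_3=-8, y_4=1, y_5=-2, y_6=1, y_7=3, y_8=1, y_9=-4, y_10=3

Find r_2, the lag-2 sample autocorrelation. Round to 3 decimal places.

-0.101

Mean ȳ = (2 + 2 − 8 + 1 − 2 + 1 + 3 + 1 − 4 + 3)/10 = -0.1000
Numerator Σ_{t=1}^{8}(y_t−ȳ)(y_{t+2}−ȳ) = -11.4200
Denominator Σ(y_t−ȳ)² = 112.9000
r_2 = -11.4200 / 112.9000 = -0.101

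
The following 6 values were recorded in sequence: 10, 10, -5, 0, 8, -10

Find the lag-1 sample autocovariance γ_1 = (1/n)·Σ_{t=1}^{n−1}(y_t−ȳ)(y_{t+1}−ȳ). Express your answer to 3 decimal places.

Mean ȳ = (10 + 10 − 5 + 0 + 8 − 10)/6 = 2.1667
Σ_{t=1}^{5}(y_t−ȳ)(y_{t+1}−ȳ) = -62.8611
γ_1 = -62.8611 / 6 = -10.477

-10.477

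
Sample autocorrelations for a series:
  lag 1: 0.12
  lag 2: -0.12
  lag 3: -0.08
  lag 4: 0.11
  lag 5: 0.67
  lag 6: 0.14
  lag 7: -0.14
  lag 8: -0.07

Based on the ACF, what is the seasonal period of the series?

The largest autocorrelation is r_5 = 0.67; the remaining lags stay at or below 0.14.
The dominant spike at lag 5 indicates a seasonal period of 5.

5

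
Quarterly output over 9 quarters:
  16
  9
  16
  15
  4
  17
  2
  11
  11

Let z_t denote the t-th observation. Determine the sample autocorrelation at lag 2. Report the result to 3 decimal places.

0.293

Mean z̄ = (16 + 9 + 16 + 15 + 4 + 17 + 2 + 11 + 11)/9 = 11.2222
Σ(z_t−z̄)(z_{t+2}−z̄) = (22.8272) + (-8.3951) + (-34.5062) + (21.8272) + (66.6049) + (-1.2840) + (2.0494) = 69.1235
Denominator Σ(z_t−z̄)² = 235.5556
r_2 = 69.1235 / 235.5556 = 0.293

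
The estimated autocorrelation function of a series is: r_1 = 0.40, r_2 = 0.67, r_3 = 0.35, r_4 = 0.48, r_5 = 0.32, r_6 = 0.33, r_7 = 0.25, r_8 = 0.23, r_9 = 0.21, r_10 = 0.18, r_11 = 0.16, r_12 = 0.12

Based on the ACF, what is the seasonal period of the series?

2

The largest autocorrelation is r_2 = 0.67, with a weaker echo at lag 4 (0.48); the remaining lags stay at or below 0.40.
The dominant spike at lag 2 indicates a seasonal period of 2.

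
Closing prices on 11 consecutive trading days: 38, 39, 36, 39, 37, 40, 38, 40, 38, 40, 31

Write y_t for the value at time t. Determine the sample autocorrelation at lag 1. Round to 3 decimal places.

-0.298

Mean ȳ = (38 + 39 + 36 + 39 + 37 + 40 + 38 + 40 + 38 + 40 + 31)/11 = 37.8182
Numerator Σ_{t=1}^{10}(y_t−ȳ)(y_{t+1}−ȳ) = -20.1240
Denominator Σ(y_t−ȳ)² = 67.6364
r_1 = -20.1240 / 67.6364 = -0.298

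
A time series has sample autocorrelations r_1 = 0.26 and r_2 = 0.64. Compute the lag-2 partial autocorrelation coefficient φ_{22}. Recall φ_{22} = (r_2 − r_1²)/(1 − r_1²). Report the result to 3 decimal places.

φ_{22} = (r_2 − r_1²) / (1 − r_1²)
r_1² = (0.26)² = 0.0676
Numerator = 0.64 − 0.0676 = 0.5724; denominator = 1 − 0.0676 = 0.9324
φ_{22} = 0.5724 / 0.9324 = 0.614

0.614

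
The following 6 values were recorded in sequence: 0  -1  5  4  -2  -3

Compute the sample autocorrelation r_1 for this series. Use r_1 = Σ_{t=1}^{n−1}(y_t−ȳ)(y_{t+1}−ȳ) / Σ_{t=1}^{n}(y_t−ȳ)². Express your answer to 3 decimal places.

0.182

Mean ȳ = (0 − 1 + 5 + 4 − 2 − 3)/6 = 0.5000
Σ(y_t−ȳ)(y_{t+1}−ȳ) = (0.7500) + (-6.7500) + (15.7500) + (-8.7500) + (8.7500) = 9.7500
Denominator Σ(y_t−ȳ)² = 53.5000
r_1 = 9.7500 / 53.5000 = 0.182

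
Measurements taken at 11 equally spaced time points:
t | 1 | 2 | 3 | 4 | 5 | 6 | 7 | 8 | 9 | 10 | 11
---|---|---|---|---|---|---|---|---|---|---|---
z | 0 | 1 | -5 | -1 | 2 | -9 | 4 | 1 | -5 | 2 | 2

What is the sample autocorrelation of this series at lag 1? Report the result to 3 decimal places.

Mean z̄ = (0 + 1 − 5 − 1 + 2 − 9 + 4 + 1 − 5 + 2 + 2)/11 = -0.7273
Numerator Σ_{t=1}^{10}(z_t−z̄)(z_{t+1}−z̄) = -70.8017
Denominator Σ(z_t−z̄)² = 156.1818
r_1 = -70.8017 / 156.1818 = -0.453

-0.453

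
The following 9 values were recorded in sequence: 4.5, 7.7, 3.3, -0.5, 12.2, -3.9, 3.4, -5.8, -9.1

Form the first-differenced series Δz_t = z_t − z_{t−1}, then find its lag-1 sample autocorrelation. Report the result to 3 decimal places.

First differences Δz: 3.2, -4.4, -3.8, 12.7, -16.1, 7.3, -9.2, -3.3
Mean of differences = -1.7000
Numerator Σ(Δz_t−Δz̄)(Δz_{t+1}−Δz̄) = -430.2600
Denominator Σ(Δz_t−Δz̄)² = 590.2400
r_1(Δz) = -430.2600 / 590.2400 = -0.729

-0.729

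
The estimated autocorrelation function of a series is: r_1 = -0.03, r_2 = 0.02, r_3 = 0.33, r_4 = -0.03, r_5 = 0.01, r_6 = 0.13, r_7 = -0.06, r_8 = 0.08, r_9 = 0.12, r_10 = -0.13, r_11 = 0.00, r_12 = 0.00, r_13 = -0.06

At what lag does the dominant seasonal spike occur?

The largest autocorrelation is r_3 = 0.33; the remaining lags stay at or below 0.13.
The dominant spike at lag 3 indicates a seasonal period of 3.

3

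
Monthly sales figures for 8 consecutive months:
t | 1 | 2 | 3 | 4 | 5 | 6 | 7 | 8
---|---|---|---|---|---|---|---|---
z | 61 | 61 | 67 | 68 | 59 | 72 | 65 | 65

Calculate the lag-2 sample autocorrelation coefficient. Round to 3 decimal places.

-0.074

Mean z̄ = (61 + 61 + 67 + 68 + 59 + 72 + 65 + 65)/8 = 64.7500
Deviations from mean: -3.7500, -3.7500, 2.2500, 3.2500, -5.7500, 7.2500, 0.2500, 0.2500
Σ(z_t−z̄)(z_{t+2}−z̄) = (-8.4375) + (-12.1875) + (-12.9375) + (23.5625) + (-1.4375) + (1.8125) = -9.6250
Denominator Σ(z_t−z̄)² = 129.5000
r_2 = -9.6250 / 129.5000 = -0.074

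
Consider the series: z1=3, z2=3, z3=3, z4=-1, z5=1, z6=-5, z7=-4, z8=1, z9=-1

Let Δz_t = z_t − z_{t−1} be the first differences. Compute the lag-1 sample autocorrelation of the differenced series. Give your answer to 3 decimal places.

-0.384

First differences Δz: 0, 0, -4, 2, -6, 1, 5, -2
Mean of differences = -0.5000
Numerator Σ(Δz_t−Δz̄)(Δz_{t+1}−Δz̄) = -32.2500
Denominator Σ(Δz_t−Δz̄)² = 84.0000
r_1(Δz) = -32.2500 / 84.0000 = -0.384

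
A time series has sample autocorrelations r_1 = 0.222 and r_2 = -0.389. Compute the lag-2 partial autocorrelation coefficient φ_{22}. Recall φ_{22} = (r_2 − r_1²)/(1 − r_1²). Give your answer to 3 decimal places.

φ_{22} = (r_2 − r_1²) / (1 − r_1²)
r_1² = (0.222)² = 0.049284
Numerator = -0.389 − 0.0493 = -0.4383; denominator = 1 − 0.0493 = 0.9507
φ_{22} = -0.4383 / 0.9507 = -0.461

-0.461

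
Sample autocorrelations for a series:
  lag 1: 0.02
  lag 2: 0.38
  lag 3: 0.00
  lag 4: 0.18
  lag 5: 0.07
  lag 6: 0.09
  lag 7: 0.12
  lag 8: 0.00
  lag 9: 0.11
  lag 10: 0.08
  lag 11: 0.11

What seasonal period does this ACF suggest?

2

The largest autocorrelation is r_2 = 0.38, with a weaker echo at lag 4 (0.18); the remaining lags stay at or below 0.12.
The dominant spike at lag 2 indicates a seasonal period of 2.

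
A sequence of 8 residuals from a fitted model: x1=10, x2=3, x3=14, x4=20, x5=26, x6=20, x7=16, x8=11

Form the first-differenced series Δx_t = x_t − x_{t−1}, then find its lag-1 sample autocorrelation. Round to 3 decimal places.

First differences Δx: -7, 11, 6, 6, -6, -4, -5
Mean of differences = 0.1429
Numerator Σ(Δx_t−Δx̄)(Δx_{t+1}−Δx̄) = 31.1224
Denominator Σ(Δx_t−Δx̄)² = 318.8571
r_1(Δx) = 31.1224 / 318.8571 = 0.098

0.098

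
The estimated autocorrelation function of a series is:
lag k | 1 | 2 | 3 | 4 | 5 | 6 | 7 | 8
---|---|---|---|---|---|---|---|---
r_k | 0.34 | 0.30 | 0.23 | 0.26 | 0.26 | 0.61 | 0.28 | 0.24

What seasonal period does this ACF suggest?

The largest autocorrelation is r_6 = 0.61; the remaining lags stay at or below 0.34. The elevated value at lag 1 (0.34), dropping to 0.30 at lag 2, reflects decaying short-term dependence rather than seasonality.
The dominant spike at lag 6 indicates a seasonal period of 6.

6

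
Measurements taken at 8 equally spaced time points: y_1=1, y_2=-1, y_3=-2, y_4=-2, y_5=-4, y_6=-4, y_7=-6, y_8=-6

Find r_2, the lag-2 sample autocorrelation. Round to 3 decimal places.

0.238

Mean ȳ = (1 − 1 − 2 − 2 − 4 − 4 − 6 − 6)/8 = -3.0000
Numerator Σ_{t=1}^{6}(y_t−ȳ)(y_{t+2}−ȳ) = 10.0000
Denominator Σ(y_t−ȳ)² = 42.0000
r_2 = 10.0000 / 42.0000 = 0.238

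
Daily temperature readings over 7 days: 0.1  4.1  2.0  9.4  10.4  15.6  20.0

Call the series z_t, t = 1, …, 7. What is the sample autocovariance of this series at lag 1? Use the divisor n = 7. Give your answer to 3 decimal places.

22.396

Mean z̄ = (0.1 + 4.1 + 2.0 + 9.4 + 10.4 + 15.6 + 20.0)/7 = 8.8000
Deviations: -8.7000, -4.7000, -6.8000, 0.6000, 1.6000, 6.8000, 11.2000
Σ_{t=1}^{6}(z_t−z̄)(z_{t+1}−z̄) = 156.7700
γ_1 = 156.7700 / 7 = 22.396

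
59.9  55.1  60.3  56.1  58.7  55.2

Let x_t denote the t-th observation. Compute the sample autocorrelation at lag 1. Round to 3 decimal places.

-0.744

Mean x̄ = (59.9 + 55.1 + 60.3 + 56.1 + 58.7 + 55.2)/6 = 57.5500
Σ(x_t−x̄)(x_{t+1}−x̄) = (-5.7575) + (-6.7375) + (-3.9875) + (-1.6675) + (-2.7025) = -20.8525
Denominator Σ(x_t−x̄)² = 28.0350
r_1 = -20.8525 / 28.0350 = -0.744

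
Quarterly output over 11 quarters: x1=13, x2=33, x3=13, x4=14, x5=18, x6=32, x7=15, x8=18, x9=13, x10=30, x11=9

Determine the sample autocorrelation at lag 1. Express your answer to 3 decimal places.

-0.492

Mean x̄ = (13 + 33 + 13 + 14 + 18 + 32 + 15 + 18 + 13 + 30 + 9)/11 = 18.9091
Numerator Σ_{t=1}^{10}(x_t−x̄)(x_{t+1}−x̄) = -362.6446
Denominator Σ(x_t−x̄)² = 736.9091
r_1 = -362.6446 / 736.9091 = -0.492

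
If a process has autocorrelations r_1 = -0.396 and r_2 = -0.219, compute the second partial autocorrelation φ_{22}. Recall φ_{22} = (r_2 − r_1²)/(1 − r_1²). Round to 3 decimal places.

φ_{22} = (r_2 − r_1²) / (1 − r_1²)
r_1² = (-0.396)² = 0.156816
Numerator = -0.219 − 0.1568 = -0.3758; denominator = 1 − 0.1568 = 0.8432
φ_{22} = -0.3758 / 0.8432 = -0.446

-0.446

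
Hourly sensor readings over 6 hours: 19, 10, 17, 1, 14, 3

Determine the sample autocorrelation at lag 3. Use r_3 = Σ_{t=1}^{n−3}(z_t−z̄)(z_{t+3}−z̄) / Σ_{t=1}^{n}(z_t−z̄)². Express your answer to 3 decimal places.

Mean z̄ = (19 + 10 + 17 + 1 + 14 + 3)/6 = 10.6667
Deviations from mean: 8.3333, -0.6667, 6.3333, -9.6667, 3.3333, -7.6667
Σ(z_t−z̄)(z_{t+3}−z̄) = (-80.5556) + (-2.2222) + (-48.5556) = -131.3333
Denominator Σ(z_t−z̄)² = 273.3333
r_3 = -131.3333 / 273.3333 = -0.480

-0.480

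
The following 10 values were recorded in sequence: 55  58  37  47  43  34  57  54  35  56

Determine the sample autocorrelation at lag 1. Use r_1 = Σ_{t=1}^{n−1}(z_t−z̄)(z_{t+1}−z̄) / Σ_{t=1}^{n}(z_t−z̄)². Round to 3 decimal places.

Mean z̄ = (55 + 58 + 37 + 47 + 43 + 34 + 57 + 54 + 35 + 56)/10 = 47.6000
Numerator Σ_{t=1}^{9}(z_t−z̄)(z_{t+1}−z̄) = -215.7600
Denominator Σ(z_t−z̄)² = 840.4000
r_1 = -215.7600 / 840.4000 = -0.257

-0.257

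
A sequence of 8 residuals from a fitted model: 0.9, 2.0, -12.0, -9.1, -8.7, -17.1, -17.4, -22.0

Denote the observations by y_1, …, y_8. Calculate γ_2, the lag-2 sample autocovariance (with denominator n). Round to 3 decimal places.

Mean ȳ = (0.9 + 2.0 − 12.0 − 9.1 − 8.7 − 17.1 − 17.4 − 22.0)/8 = -10.4250
Σ_{t=1}^{6}(y_t−ȳ)(y_{t+2}−ȳ) = 52.2963
γ_2 = 52.2963 / 8 = 6.537

6.537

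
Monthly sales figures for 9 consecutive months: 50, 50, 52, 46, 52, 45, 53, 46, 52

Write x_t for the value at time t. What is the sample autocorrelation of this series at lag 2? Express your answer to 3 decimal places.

Mean x̄ = (50 + 50 + 52 + 46 + 52 + 45 + 53 + 46 + 52)/9 = 49.5556
Numerator Σ_{t=1}^{7}(x_t−x̄)(x_{t+2}−x̄) = 54.7160
Denominator Σ(x_t−x̄)² = 76.2222
r_2 = 54.7160 / 76.2222 = 0.718

0.718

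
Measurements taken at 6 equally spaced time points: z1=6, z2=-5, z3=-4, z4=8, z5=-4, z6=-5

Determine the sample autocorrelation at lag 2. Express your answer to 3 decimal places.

-0.481

Mean z̄ = (6 − 5 − 4 + 8 − 4 − 5)/6 = -0.6667
Numerator Σ_{t=1}^{4}(z_t−z̄)(z_{t+2}−z̄) = -86.2222
Denominator Σ(z_t−z̄)² = 179.3333
r_2 = -86.2222 / 179.3333 = -0.481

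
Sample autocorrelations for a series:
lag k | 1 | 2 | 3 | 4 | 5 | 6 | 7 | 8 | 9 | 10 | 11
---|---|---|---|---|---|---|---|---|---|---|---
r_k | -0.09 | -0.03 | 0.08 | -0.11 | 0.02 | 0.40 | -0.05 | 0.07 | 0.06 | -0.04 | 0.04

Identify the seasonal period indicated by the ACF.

6

The largest autocorrelation is r_6 = 0.40; the remaining lags stay at or below 0.08.
The dominant spike at lag 6 indicates a seasonal period of 6.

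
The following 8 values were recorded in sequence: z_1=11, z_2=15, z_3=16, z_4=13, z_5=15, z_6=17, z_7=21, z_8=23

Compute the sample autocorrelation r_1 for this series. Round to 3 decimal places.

0.423

Mean z̄ = (11 + 15 + 16 + 13 + 15 + 17 + 21 + 23)/8 = 16.3750
Σ(z_t−z̄)(z_{t+1}−z̄) = (7.3906) + (0.5156) + (1.2656) + (4.6406) + (-0.8594) + (2.8906) + (30.6406) = 46.4844
Denominator Σ(z_t−z̄)² = 109.8750
r_1 = 46.4844 / 109.8750 = 0.423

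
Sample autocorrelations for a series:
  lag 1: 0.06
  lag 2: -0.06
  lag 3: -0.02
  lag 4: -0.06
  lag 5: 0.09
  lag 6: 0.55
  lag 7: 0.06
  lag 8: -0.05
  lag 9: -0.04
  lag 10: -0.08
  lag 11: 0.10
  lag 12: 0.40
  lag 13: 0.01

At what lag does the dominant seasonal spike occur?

The largest autocorrelation is r_6 = 0.55, with a weaker echo at lag 12 (0.40); the remaining lags stay at or below 0.10.
The dominant spike at lag 6 indicates a seasonal period of 6.

6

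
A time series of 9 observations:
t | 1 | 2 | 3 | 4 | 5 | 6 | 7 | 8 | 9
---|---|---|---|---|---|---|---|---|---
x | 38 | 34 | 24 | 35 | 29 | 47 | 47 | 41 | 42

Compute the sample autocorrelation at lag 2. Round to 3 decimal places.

0.181

Mean x̄ = (38 + 34 + 24 + 35 + 29 + 47 + 47 + 41 + 42)/9 = 37.4444
Numerator Σ_{t=1}^{7}(x_t−x̄)(x_{t+2}−x̄) = 87.9383
Denominator Σ(x_t−x̄)² = 486.2222
r_2 = 87.9383 / 486.2222 = 0.181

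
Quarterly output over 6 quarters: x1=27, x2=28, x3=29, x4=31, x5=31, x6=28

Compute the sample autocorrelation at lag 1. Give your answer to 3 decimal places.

Mean x̄ = (27 + 28 + 29 + 31 + 31 + 28)/6 = 29.0000
Deviations from mean: -2.0000, -1.0000, 0.0000, 2.0000, 2.0000, -1.0000
Numerator Σ_{t=1}^{5}(x_t−x̄)(x_{t+1}−x̄) = 4.0000
Denominator Σ(x_t−x̄)² = 14.0000
r_1 = 4.0000 / 14.0000 = 0.286

0.286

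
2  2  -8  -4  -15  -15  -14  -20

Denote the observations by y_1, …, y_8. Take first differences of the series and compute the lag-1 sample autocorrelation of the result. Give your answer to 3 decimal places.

First differences Δy: 0, -10, 4, -11, 0, 1, -6
Mean of differences = -3.1429
Numerator Σ(Δy_t−Δȳ)(Δy_{t+1}−Δȳ) = -150.1633
Denominator Σ(Δy_t−Δȳ)² = 204.8571
r_1(Δy) = -150.1633 / 204.8571 = -0.733

-0.733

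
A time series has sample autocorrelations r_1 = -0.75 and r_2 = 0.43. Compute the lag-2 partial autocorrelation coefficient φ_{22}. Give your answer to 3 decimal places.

-0.303

φ_{22} = (r_2 − r_1²) / (1 − r_1²)
r_1² = (-0.75)² = 0.5625
Numerator = 0.43 − 0.5625 = -0.1325; denominator = 1 − 0.5625 = 0.4375
φ_{22} = -0.1325 / 0.4375 = -0.303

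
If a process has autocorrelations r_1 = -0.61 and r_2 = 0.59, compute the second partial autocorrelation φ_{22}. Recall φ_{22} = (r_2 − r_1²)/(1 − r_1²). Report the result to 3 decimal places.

0.347

φ_{22} = (r_2 − r_1²) / (1 − r_1²)
r_1² = (-0.61)² = 0.3721
Numerator = 0.59 − 0.3721 = 0.2179; denominator = 1 − 0.3721 = 0.6279
φ_{22} = 0.2179 / 0.6279 = 0.347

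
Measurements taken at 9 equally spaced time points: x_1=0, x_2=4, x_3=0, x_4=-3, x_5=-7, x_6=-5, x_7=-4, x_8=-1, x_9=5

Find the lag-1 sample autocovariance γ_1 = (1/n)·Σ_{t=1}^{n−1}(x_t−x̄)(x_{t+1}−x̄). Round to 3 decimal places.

5.995

Mean x̄ = (0 + 4 + 0 − 3 − 7 − 5 − 4 − 1 + 5)/9 = -1.2222
Σ_{t=1}^{8}(x_t−x̄)(x_{t+1}−x̄) = 53.9506
γ_1 = 53.9506 / 9 = 5.995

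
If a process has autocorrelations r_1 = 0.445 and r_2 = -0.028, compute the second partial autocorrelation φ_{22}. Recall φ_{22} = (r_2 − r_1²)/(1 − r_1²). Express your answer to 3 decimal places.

-0.282

φ_{22} = (r_2 − r_1²) / (1 − r_1²)
r_1² = (0.445)² = 0.198025
Numerator = -0.028 − 0.1980 = -0.2260; denominator = 1 − 0.1980 = 0.8020
φ_{22} = -0.2260 / 0.8020 = -0.282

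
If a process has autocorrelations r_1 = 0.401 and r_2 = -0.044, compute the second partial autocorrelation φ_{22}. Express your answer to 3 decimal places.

φ_{22} = (r_2 − r_1²) / (1 − r_1²)
r_1² = (0.401)² = 0.160801
Numerator = -0.044 − 0.1608 = -0.2048; denominator = 1 − 0.1608 = 0.8392
φ_{22} = -0.2048 / 0.8392 = -0.244

-0.244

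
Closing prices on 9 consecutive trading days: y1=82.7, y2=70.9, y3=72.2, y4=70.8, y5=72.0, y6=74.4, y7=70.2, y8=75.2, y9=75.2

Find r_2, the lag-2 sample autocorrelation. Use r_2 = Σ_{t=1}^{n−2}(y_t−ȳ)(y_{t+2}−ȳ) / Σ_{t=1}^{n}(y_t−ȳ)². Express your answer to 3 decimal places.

-0.024

Mean ȳ = (82.7 + 70.9 + 72.2 + 70.8 + 72.0 + 74.4 + 70.2 + 75.2 + 75.2)/9 = 73.7333
Σ(y_t−ȳ)(y_{t+2}−ȳ) = (-13.7489) + (8.3111) + (2.6578) + (-1.9556) + (6.1244) + (0.9778) + (-5.1822) = -2.8156
Denominator Σ(y_t−ȳ)² = 119.6200
r_2 = -2.8156 / 119.6200 = -0.024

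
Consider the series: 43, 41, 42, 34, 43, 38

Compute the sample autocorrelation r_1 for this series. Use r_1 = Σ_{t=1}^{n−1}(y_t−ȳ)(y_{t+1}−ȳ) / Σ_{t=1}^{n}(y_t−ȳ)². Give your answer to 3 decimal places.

-0.494

Mean ȳ = (43 + 41 + 42 + 34 + 43 + 38)/6 = 40.1667
Deviations from mean: 2.8333, 0.8333, 1.8333, -6.1667, 2.8333, -2.1667
Numerator Σ_{t=1}^{5}(y_t−ȳ)(y_{t+1}−ȳ) = -31.0278
Denominator Σ(y_t−ȳ)² = 62.8333
r_1 = -31.0278 / 62.8333 = -0.494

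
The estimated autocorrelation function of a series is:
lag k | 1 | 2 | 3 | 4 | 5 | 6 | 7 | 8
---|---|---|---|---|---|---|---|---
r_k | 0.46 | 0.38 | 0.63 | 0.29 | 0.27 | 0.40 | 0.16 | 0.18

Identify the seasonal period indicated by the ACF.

The largest autocorrelation is r_3 = 0.63; the remaining lags stay at or below 0.46. The elevated value at lag 1 (0.46), dropping to 0.38 at lag 2, reflects decaying short-term dependence rather than seasonality.
The dominant spike at lag 3 indicates a seasonal period of 3.

3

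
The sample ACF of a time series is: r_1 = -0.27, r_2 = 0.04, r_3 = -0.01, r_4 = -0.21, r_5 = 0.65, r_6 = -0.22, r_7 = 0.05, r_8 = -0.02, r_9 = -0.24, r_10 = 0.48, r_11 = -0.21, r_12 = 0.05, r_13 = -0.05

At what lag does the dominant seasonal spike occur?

The largest autocorrelation is r_5 = 0.65, with a weaker echo at lag 10 (0.48); the remaining lags stay at or below 0.05.
The dominant spike at lag 5 indicates a seasonal period of 5.

5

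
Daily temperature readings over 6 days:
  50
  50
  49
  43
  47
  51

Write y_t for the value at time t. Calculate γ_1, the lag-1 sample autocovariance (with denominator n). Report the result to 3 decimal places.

0.648

Mean ȳ = (50 + 50 + 49 + 43 + 47 + 51)/6 = 48.3333
Deviations: 1.6667, 1.6667, 0.6667, -5.3333, -1.3333, 2.6667
Σ_{t=1}^{5}(y_t−ȳ)(y_{t+1}−ȳ) = 3.8889
γ_1 = 3.8889 / 6 = 0.648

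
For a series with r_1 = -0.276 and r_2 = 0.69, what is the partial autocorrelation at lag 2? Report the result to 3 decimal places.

0.664

φ_{22} = (r_2 − r_1²) / (1 − r_1²)
r_1² = (-0.276)² = 0.076176
Numerator = 0.69 − 0.0762 = 0.6138; denominator = 1 − 0.0762 = 0.9238
φ_{22} = 0.6138 / 0.9238 = 0.664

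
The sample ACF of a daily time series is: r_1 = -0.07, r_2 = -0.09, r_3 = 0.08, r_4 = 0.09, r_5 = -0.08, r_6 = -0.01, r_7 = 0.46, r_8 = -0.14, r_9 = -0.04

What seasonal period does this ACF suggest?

The largest autocorrelation is r_7 = 0.46; the remaining lags stay at or below 0.09.
The dominant spike at lag 7 indicates a seasonal period of 7.

7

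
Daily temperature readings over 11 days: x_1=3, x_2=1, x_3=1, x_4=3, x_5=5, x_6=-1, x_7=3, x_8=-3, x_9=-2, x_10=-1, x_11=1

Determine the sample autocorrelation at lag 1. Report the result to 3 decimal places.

Mean x̄ = (3 + 1 + 1 + 3 + 5 − 1 + 3 − 3 − 2 − 1 + 1)/11 = 0.9091
Numerator Σ_{t=1}^{10}(x_t−x̄)(x_{t+1}−x̄) = 5.7190
Denominator Σ(x_t−x̄)² = 60.9091
r_1 = 5.7190 / 60.9091 = 0.094

0.094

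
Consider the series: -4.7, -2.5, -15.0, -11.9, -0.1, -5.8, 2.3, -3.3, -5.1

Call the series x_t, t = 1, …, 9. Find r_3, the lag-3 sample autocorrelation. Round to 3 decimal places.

-0.103

Mean x̄ = (-4.7 − 2.5 − 15.0 − 11.9 − 0.1 − 5.8 + 2.3 − 3.3 − 5.1)/9 = -5.1222
Numerator Σ_{t=1}^{6}(x_t−x̄)(x_{t+3}−x̄) = -24.1670
Denominator Σ(x_t−x̄)² = 234.6556
r_3 = -24.1670 / 234.6556 = -0.103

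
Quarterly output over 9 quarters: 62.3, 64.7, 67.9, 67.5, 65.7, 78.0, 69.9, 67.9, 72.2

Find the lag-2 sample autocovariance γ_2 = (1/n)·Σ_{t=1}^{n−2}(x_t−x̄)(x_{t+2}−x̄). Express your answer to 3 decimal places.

-0.495

Mean x̄ = (62.3 + 64.7 + 67.9 + 67.5 + 65.7 + 78.0 + 69.9 + 67.9 + 72.2)/9 = 68.4556
Σ_{t=1}^{7}(x_t−x̄)(x_{t+2}−x̄) = -4.4551
γ_2 = -4.4551 / 9 = -0.495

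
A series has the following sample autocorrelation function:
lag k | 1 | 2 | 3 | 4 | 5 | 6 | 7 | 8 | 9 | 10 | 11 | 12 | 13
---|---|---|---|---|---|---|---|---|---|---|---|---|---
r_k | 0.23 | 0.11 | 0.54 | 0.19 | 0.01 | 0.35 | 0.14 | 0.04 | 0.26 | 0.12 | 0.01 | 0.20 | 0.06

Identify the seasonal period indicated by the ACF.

The largest autocorrelation is r_3 = 0.54, with weaker echoes at lags 6 (0.35) and 9 (0.26); the remaining lags stay at or below 0.23. The elevated value at lag 1 (0.23), dropping to 0.11 at lag 2, reflects decaying short-term dependence rather than seasonality.
The dominant spike at lag 3 indicates a seasonal period of 3.

3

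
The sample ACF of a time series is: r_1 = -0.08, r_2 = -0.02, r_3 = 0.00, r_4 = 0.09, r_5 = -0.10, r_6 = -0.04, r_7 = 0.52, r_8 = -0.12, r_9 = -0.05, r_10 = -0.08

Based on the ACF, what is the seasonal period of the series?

7

The largest autocorrelation is r_7 = 0.52; the remaining lags stay at or below 0.09.
The dominant spike at lag 7 indicates a seasonal period of 7.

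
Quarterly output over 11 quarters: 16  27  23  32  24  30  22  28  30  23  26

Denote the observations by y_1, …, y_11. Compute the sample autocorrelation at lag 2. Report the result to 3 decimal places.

0.301

Mean ȳ = (16 + 27 + 23 + 32 + 24 + 30 + 22 + 28 + 30 + 23 + 26)/11 = 25.5455
Numerator Σ_{t=1}^{9}(y_t−ȳ)(y_{t+2}−ȳ) = 62.7686
Denominator Σ(y_t−ȳ)² = 208.7273
r_2 = 62.7686 / 208.7273 = 0.301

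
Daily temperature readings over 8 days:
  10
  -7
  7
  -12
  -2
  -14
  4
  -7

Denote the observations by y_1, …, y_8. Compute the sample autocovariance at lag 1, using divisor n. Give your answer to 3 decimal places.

-38.111

Mean ȳ = (10 − 7 + 7 − 12 − 2 − 14 + 4 − 7)/8 = -2.6250
Σ_{t=1}^{7}(y_t−ȳ)(y_{t+1}−ȳ) = -304.8906
γ_1 = -304.8906 / 8 = -38.111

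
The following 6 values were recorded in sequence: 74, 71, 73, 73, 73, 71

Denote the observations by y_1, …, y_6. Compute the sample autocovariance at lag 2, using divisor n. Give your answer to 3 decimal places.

-0.083

Mean ȳ = (74 + 71 + 73 + 73 + 73 + 71)/6 = 72.5000
Σ_{t=1}^{4}(y_t−ȳ)(y_{t+2}−ȳ) = -0.5000
γ_2 = -0.5000 / 6 = -0.083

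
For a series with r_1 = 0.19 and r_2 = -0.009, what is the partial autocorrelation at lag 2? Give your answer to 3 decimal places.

-0.047

φ_{22} = (r_2 − r_1²) / (1 − r_1²)
r_1² = (0.19)² = 0.0361
Numerator = -0.009 − 0.0361 = -0.0451; denominator = 1 − 0.0361 = 0.9639
φ_{22} = -0.0451 / 0.9639 = -0.047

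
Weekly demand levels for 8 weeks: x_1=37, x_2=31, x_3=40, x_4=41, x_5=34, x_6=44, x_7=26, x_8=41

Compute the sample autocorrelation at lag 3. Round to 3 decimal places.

-0.066

Mean x̄ = (37 + 31 + 40 + 41 + 34 + 44 + 26 + 41)/8 = 36.7500
Deviations from mean: 0.2500, -5.7500, 3.2500, 4.2500, -2.7500, 7.2500, -10.7500, 4.2500
Numerator Σ_{t=1}^{5}(x_t−x̄)(x_{t+3}−x̄) = -16.9375
Denominator Σ(x_t−x̄)² = 255.5000
r_3 = -16.9375 / 255.5000 = -0.066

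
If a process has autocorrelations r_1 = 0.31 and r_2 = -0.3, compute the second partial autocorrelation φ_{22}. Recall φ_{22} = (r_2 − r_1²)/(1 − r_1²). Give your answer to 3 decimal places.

φ_{22} = (r_2 − r_1²) / (1 − r_1²)
r_1² = (0.31)² = 0.0961
Numerator = -0.3 − 0.0961 = -0.3961; denominator = 1 − 0.0961 = 0.9039
φ_{22} = -0.3961 / 0.9039 = -0.438

-0.438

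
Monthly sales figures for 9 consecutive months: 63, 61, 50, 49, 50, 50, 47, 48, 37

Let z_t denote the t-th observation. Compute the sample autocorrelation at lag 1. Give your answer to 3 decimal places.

0.366

Mean z̄ = (63 + 61 + 50 + 49 + 50 + 50 + 47 + 48 + 37)/9 = 50.5556
Numerator Σ_{t=1}^{8}(z_t−z̄)(z_{t+1}−z̄) = 171.9136
Denominator Σ(z_t−z̄)² = 470.2222
r_1 = 171.9136 / 470.2222 = 0.366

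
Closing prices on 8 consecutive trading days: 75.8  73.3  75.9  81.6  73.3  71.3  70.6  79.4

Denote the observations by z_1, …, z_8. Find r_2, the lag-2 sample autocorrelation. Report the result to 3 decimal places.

Mean z̄ = (75.8 + 73.3 + 75.9 + 81.6 + 73.3 + 71.3 + 70.6 + 79.4)/8 = 75.1500
Deviations from mean: 0.6500, -1.8500, 0.7500, 6.4500, -1.8500, -3.8500, -4.5500, 4.2500
Numerator Σ_{t=1}^{6}(z_t−z̄)(z_{t+2}−z̄) = -45.6100
Denominator Σ(z_t−z̄)² = 103.0200
r_2 = -45.6100 / 103.0200 = -0.443

-0.443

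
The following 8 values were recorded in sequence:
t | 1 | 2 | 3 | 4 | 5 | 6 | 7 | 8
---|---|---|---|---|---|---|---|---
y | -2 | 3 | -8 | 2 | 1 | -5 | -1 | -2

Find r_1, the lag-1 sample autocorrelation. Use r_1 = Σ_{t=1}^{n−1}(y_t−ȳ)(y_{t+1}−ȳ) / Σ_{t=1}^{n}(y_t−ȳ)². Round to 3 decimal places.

-0.598

Mean ȳ = (-2 + 3 − 8 + 2 + 1 − 5 − 1 − 2)/8 = -1.5000
Deviations from mean: -0.5000, 4.5000, -6.5000, 3.5000, 2.5000, -3.5000, 0.5000, -0.5000
Σ(y_t−ȳ)(y_{t+1}−ȳ) = (-2.2500) + (-29.2500) + (-22.7500) + (8.7500) + (-8.7500) + (-1.7500) + (-0.2500) = -56.2500
Denominator Σ(y_t−ȳ)² = 94.0000
r_1 = -56.2500 / 94.0000 = -0.598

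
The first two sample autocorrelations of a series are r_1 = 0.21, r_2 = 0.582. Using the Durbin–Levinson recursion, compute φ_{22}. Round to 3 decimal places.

0.563

φ_{22} = (r_2 − r_1²) / (1 − r_1²)
r_1² = (0.21)² = 0.0441
Numerator = 0.582 − 0.0441 = 0.5379; denominator = 1 − 0.0441 = 0.9559
φ_{22} = 0.5379 / 0.9559 = 0.563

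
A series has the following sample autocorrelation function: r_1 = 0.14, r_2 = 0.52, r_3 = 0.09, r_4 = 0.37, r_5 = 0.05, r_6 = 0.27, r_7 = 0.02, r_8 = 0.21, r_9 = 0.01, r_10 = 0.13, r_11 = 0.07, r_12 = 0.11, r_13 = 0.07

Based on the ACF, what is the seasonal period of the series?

The largest autocorrelation is r_2 = 0.52, with weaker echoes at lags 4 (0.37), 6 (0.27) and 8 (0.21); the remaining lags stay at or below 0.14.
The dominant spike at lag 2 indicates a seasonal period of 2.

2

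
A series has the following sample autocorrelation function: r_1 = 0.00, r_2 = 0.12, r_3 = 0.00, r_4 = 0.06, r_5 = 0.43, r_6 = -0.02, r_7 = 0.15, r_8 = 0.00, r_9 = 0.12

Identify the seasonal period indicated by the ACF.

5

The largest autocorrelation is r_5 = 0.43; the remaining lags stay at or below 0.15.
The dominant spike at lag 5 indicates a seasonal period of 5.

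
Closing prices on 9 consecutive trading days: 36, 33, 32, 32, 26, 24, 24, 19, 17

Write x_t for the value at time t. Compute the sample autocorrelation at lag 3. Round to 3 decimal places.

Mean x̄ = (36 + 33 + 32 + 32 + 26 + 24 + 24 + 19 + 17)/9 = 27.0000
Σ(x_t−x̄)(x_{t+3}−x̄) = (45.0000) + (-6.0000) + (-15.0000) + (-15.0000) + (8.0000) + (30.0000) = 47.0000
Denominator Σ(x_t−x̄)² = 350.0000
r_3 = 47.0000 / 350.0000 = 0.134

0.134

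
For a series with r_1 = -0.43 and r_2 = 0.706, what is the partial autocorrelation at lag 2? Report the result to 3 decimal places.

φ_{22} = (r_2 − r_1²) / (1 − r_1²)
r_1² = (-0.43)² = 0.1849
Numerator = 0.706 − 0.1849 = 0.5211; denominator = 1 − 0.1849 = 0.8151
φ_{22} = 0.5211 / 0.8151 = 0.639

0.639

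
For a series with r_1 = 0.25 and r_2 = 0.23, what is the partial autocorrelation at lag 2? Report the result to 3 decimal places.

φ_{22} = (r_2 − r_1²) / (1 − r_1²)
r_1² = (0.25)² = 0.0625
Numerator = 0.23 − 0.0625 = 0.1675; denominator = 1 − 0.0625 = 0.9375
φ_{22} = 0.1675 / 0.9375 = 0.179

0.179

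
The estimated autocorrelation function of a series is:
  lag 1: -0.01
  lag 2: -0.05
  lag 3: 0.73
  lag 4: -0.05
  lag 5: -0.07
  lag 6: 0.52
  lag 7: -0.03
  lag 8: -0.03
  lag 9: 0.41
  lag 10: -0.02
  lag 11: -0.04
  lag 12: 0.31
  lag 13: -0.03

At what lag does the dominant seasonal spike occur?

The largest autocorrelation is r_3 = 0.73, with weaker echoes at lags 6 (0.52), 9 (0.41) and 12 (0.31); the remaining lags stay at or below -0.01.
The dominant spike at lag 3 indicates a seasonal period of 3.

3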